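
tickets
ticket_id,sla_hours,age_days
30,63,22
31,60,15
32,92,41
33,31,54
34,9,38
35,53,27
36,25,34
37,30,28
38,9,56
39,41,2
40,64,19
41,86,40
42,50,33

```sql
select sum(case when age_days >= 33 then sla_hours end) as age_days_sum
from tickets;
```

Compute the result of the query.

302

ticket_id=30: ✗
ticket_id=31: ✗
ticket_id=32: ✓ → 92
ticket_id=33: ✓ → 31
ticket_id=34: ✓ → 9
ticket_id=35: ✗
ticket_id=36: ✓ → 25
ticket_id=37: ✗
ticket_id=38: ✓ → 9
ticket_id=39: ✗
ticket_id=40: ✗
ticket_id=41: ✓ → 86
ticket_id=42: ✓ → 50
age_days_sum = 92 + 31 + 9 + 25 + 9 + 86 + 50 = 302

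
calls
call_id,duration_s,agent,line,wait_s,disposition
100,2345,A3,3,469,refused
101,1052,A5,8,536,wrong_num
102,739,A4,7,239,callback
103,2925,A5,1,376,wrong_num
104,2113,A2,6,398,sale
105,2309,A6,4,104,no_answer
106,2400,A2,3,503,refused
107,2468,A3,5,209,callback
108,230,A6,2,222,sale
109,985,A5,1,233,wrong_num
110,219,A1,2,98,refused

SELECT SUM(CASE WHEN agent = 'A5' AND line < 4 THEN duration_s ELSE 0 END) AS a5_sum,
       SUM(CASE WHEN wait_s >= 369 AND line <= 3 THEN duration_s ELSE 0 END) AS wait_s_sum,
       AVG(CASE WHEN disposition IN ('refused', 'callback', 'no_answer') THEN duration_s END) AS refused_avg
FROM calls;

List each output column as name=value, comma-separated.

a5_sum=3910, wait_s_sum=7670, refused_avg=1746.6666666667

[a5_sum: agent = 'A5' AND line < 4]
call_id=100: ✗
call_id=101: ✗
call_id=102: ✗
call_id=103: ✓ → 2925
call_id=104: ✗
call_id=105: ✗
call_id=106: ✗
call_id=107: ✗
call_id=108: ✗
call_id=109: ✓ → 985
call_id=110: ✗
a5_sum = 2925 + 985 = 3910
—
[wait_s_sum: wait_s >= 369 AND line <= 3]
call_id=100: ✓ → 2345
call_id=101: ✗
call_id=102: ✗
call_id=103: ✓ → 2925
call_id=104: ✗
call_id=105: ✗
call_id=106: ✓ → 2400
call_id=107: ✗
call_id=108: ✗
call_id=109: ✗
call_id=110: ✗
wait_s_sum = 2345 + 2925 + 2400 = 7670
—
[refused_avg: disposition IN ('refused', 'callback', 'no_answer')]
call_id=100: ✓ → 2345
call_id=101: ✗
call_id=102: ✓ → 739
call_id=103: ✗
call_id=104: ✗
call_id=105: ✓ → 2309
call_id=106: ✓ → 2400
call_id=107: ✓ → 2468
call_id=108: ✗
call_id=109: ✗
call_id=110: ✓ → 219
refused_avg = (2345 + 739 + 2309 + 2400 + 2468 + 219) / 6 = 1746.6666666667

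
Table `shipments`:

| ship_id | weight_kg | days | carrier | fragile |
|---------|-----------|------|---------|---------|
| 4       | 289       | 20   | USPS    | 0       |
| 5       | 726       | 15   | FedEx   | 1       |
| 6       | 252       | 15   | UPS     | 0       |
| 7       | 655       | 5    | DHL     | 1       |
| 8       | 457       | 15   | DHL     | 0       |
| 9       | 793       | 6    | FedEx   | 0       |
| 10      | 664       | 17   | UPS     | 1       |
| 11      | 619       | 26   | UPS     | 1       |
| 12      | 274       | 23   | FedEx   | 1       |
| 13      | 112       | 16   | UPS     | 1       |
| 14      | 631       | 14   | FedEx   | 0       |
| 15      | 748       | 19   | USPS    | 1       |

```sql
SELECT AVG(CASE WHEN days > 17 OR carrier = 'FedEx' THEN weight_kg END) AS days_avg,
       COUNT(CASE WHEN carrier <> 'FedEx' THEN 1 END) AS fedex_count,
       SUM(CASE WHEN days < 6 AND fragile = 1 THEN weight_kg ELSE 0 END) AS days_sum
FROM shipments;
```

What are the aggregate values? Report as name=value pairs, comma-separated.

days_avg=582.8571428571, fedex_count=8, days_sum=655

[days_avg: days > 17 OR carrier = 'FedEx']
ship_id=4: ✓ → 289
ship_id=5: ✓ → 726
ship_id=6: ✗
ship_id=7: ✗
ship_id=8: ✗
ship_id=9: ✓ → 793
ship_id=10: ✗
ship_id=11: ✓ → 619
ship_id=12: ✓ → 274
ship_id=13: ✗
ship_id=14: ✓ → 631
ship_id=15: ✓ → 748
days_avg = (289 + 726 + 793 + 619 + 274 + 631 + 748) / 7 = 582.8571428571
—
[fedex_count: carrier <> 'FedEx']
ship_id=4: ✓ → 1
ship_id=5: ✗
ship_id=6: ✓ → 1
ship_id=7: ✓ → 1
ship_id=8: ✓ → 1
ship_id=9: ✗
ship_id=10: ✓ → 1
ship_id=11: ✓ → 1
ship_id=12: ✗
ship_id=13: ✓ → 1
ship_id=14: ✗
ship_id=15: ✓ → 1
fedex_count = COUNT(1, 1, 1, 1, 1, 1, 1, 1) = 8
—
[days_sum: days < 6 AND fragile = 1]
ship_id=4: ✗
ship_id=5: ✗
ship_id=6: ✗
ship_id=7: ✓ → 655
ship_id=8: ✗
ship_id=9: ✗
ship_id=10: ✗
ship_id=11: ✗
ship_id=12: ✗
ship_id=13: ✗
ship_id=14: ✗
ship_id=15: ✗
days_sum = 655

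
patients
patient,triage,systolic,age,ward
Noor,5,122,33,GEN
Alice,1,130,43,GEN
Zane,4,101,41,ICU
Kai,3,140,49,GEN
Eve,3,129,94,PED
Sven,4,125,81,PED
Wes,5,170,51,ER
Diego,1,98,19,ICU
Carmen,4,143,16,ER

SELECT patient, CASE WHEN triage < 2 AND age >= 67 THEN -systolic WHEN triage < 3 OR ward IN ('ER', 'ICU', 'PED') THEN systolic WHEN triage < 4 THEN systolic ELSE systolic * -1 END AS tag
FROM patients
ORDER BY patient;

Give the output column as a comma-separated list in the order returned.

patient=Alice: triage < 3 OR ward IN ('ER', 'ICU', 'PED') → 130
patient=Carmen: triage < 3 OR ward IN ('ER', 'ICU', 'PED') → 143
patient=Diego: triage < 3 OR ward IN ('ER', 'ICU', 'PED') → 98
patient=Eve: triage < 3 OR ward IN ('ER', 'ICU', 'PED') → 129
patient=Kai: triage < 4 → 140
patient=Noor: ELSE → -122
patient=Sven: triage < 3 OR ward IN ('ER', 'ICU', 'PED') → 125
patient=Wes: triage < 3 OR ward IN ('ER', 'ICU', 'PED') → 170
patient=Zane: triage < 3 OR ward IN ('ER', 'ICU', 'PED') → 101

130, 143, 98, 129, 140, -122, 125, 170, 101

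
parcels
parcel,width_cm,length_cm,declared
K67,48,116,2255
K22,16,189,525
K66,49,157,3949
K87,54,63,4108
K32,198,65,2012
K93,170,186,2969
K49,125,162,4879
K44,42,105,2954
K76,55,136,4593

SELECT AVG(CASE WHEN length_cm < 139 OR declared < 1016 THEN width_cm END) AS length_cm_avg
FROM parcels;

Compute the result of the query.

parcel=K67: ✓ → 48
parcel=K22: ✓ → 16
parcel=K66: ✗
parcel=K87: ✓ → 54
parcel=K32: ✓ → 198
parcel=K93: ✗
parcel=K49: ✗
parcel=K44: ✓ → 42
parcel=K76: ✓ → 55
length_cm_avg = (48 + 16 + 54 + 198 + 42 + 55) / 6 = 68.8333333333

68.8333333333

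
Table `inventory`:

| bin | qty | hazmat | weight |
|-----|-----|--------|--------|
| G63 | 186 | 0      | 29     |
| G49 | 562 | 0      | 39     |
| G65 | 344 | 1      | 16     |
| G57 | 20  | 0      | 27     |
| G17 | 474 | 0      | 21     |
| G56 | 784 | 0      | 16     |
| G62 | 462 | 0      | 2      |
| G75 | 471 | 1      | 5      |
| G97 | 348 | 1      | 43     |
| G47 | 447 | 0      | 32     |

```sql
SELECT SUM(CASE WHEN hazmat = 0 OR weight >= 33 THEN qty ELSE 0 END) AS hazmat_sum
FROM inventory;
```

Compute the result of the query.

bin=G63: ✓ → 186
bin=G49: ✓ → 562
bin=G65: ✗
bin=G57: ✓ → 20
bin=G17: ✓ → 474
bin=G56: ✓ → 784
bin=G62: ✓ → 462
bin=G75: ✗
bin=G97: ✓ → 348
bin=G47: ✓ → 447
hazmat_sum = 186 + 562 + 20 + 474 + 784 + 462 + 348 + 447 = 3283

3283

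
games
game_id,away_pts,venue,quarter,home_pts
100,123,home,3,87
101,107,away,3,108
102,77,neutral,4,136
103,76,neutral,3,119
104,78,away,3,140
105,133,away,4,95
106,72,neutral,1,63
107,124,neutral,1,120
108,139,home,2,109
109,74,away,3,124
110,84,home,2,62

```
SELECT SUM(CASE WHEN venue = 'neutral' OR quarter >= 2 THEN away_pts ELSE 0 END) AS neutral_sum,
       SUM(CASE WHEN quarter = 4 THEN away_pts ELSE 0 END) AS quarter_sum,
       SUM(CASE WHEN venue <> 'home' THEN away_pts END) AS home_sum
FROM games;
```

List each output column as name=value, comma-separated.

neutral_sum=1087, quarter_sum=210, home_sum=741

[neutral_sum: venue = 'neutral' OR quarter >= 2]
game_id=100: ✓ → 123
game_id=101: ✓ → 107
game_id=102: ✓ → 77
game_id=103: ✓ → 76
game_id=104: ✓ → 78
game_id=105: ✓ → 133
game_id=106: ✓ → 72
game_id=107: ✓ → 124
game_id=108: ✓ → 139
game_id=109: ✓ → 74
game_id=110: ✓ → 84
neutral_sum = 123 + 107 + 77 + 76 + 78 + 133 + 72 + 124 + 139 + 74 + 84 = 1087
—
[quarter_sum: quarter = 4]
game_id=100: ✗
game_id=101: ✗
game_id=102: ✓ → 77
game_id=103: ✗
game_id=104: ✗
game_id=105: ✓ → 133
game_id=106: ✗
game_id=107: ✗
game_id=108: ✗
game_id=109: ✗
game_id=110: ✗
quarter_sum = 77 + 133 = 210
—
[home_sum: venue <> 'home']
game_id=100: ✗
game_id=101: ✓ → 107
game_id=102: ✓ → 77
game_id=103: ✓ → 76
game_id=104: ✓ → 78
game_id=105: ✓ → 133
game_id=106: ✓ → 72
game_id=107: ✓ → 124
game_id=108: ✗
game_id=109: ✓ → 74
game_id=110: ✗
home_sum = 107 + 77 + 76 + 78 + 133 + 72 + 124 + 74 = 741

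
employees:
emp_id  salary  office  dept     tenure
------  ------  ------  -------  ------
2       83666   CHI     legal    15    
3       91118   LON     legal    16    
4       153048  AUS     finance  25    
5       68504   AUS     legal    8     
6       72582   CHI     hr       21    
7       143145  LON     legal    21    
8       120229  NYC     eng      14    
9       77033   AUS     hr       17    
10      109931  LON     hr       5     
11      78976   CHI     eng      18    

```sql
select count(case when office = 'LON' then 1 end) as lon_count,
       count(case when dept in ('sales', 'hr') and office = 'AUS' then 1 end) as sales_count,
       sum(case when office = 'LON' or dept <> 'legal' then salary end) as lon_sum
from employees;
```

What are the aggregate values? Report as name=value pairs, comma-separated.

lon_count=3, sales_count=1, lon_sum=846062

[lon_count: office = 'LON']
emp_id=2: ✗
emp_id=3: ✓ → 1
emp_id=4: ✗
emp_id=5: ✗
emp_id=6: ✗
emp_id=7: ✓ → 1
emp_id=8: ✗
emp_id=9: ✗
emp_id=10: ✓ → 1
emp_id=11: ✗
lon_count = COUNT(1, 1, 1) = 3
—
[sales_count: dept in ('sales', 'hr') and office = 'AUS']
emp_id=2: ✗
emp_id=3: ✗
emp_id=4: ✗
emp_id=5: ✗
emp_id=6: ✗
emp_id=7: ✗
emp_id=8: ✗
emp_id=9: ✓ → 1
emp_id=10: ✗
emp_id=11: ✗
sales_count = COUNT(1) = 1
—
[lon_sum: office = 'LON' or dept <> 'legal']
emp_id=2: ✗
emp_id=3: ✓ → 91118
emp_id=4: ✓ → 153048
emp_id=5: ✗
emp_id=6: ✓ → 72582
emp_id=7: ✓ → 143145
emp_id=8: ✓ → 120229
emp_id=9: ✓ → 77033
emp_id=10: ✓ → 109931
emp_id=11: ✓ → 78976
lon_sum = 91118 + 153048 + 72582 + 143145 + 120229 + 77033 + 109931 + 78976 = 846062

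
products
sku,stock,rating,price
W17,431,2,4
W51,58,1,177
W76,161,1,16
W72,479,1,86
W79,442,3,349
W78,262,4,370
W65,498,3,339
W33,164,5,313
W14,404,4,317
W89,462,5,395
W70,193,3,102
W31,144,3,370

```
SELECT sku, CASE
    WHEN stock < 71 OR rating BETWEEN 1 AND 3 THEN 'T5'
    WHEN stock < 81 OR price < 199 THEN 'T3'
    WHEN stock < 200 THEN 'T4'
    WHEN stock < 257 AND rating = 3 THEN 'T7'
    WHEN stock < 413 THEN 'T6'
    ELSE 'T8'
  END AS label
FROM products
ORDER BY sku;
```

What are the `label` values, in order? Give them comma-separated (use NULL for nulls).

T6, T5, T5, T4, T5, T5, T5, T5, T5, T6, T5, T8

sku=W14: stock < 413 → T6
sku=W17: stock < 71 OR rating BETWEEN 1 AND 3 → T5
sku=W31: stock < 71 OR rating BETWEEN 1 AND 3 → T5
sku=W33: stock < 200 → T4
sku=W51: stock < 71 OR rating BETWEEN 1 AND 3 → T5
sku=W65: stock < 71 OR rating BETWEEN 1 AND 3 → T5
sku=W70: stock < 71 OR rating BETWEEN 1 AND 3 → T5
sku=W72: stock < 71 OR rating BETWEEN 1 AND 3 → T5
sku=W76: stock < 71 OR rating BETWEEN 1 AND 3 → T5
sku=W78: stock < 413 → T6
sku=W79: stock < 71 OR rating BETWEEN 1 AND 3 → T5
sku=W89: ELSE → T8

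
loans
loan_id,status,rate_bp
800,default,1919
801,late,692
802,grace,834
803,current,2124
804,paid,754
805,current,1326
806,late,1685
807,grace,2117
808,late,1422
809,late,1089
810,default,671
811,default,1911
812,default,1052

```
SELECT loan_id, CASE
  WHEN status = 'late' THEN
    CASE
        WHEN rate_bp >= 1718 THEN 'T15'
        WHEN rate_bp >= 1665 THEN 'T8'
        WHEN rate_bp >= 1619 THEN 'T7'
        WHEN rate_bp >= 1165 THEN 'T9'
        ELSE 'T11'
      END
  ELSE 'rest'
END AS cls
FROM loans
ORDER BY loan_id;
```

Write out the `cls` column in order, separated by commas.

loan_id=800: status='default' → outer ELSE → rest
loan_id=801: status='late' → inner[ELSE] → T11
loan_id=802: status='grace' → outer ELSE → rest
loan_id=803: status='current' → outer ELSE → rest
loan_id=804: status='paid' → outer ELSE → rest
loan_id=805: status='current' → outer ELSE → rest
loan_id=806: status='late' → inner[rate_bp >= 1665] → T8
loan_id=807: status='grace' → outer ELSE → rest
loan_id=808: status='late' → inner[rate_bp >= 1165] → T9
loan_id=809: status='late' → inner[ELSE] → T11
loan_id=810: status='default' → outer ELSE → rest
loan_id=811: status='default' → outer ELSE → rest
loan_id=812: status='default' → outer ELSE → rest

rest, T11, rest, rest, rest, rest, T8, rest, T9, T11, rest, rest, rest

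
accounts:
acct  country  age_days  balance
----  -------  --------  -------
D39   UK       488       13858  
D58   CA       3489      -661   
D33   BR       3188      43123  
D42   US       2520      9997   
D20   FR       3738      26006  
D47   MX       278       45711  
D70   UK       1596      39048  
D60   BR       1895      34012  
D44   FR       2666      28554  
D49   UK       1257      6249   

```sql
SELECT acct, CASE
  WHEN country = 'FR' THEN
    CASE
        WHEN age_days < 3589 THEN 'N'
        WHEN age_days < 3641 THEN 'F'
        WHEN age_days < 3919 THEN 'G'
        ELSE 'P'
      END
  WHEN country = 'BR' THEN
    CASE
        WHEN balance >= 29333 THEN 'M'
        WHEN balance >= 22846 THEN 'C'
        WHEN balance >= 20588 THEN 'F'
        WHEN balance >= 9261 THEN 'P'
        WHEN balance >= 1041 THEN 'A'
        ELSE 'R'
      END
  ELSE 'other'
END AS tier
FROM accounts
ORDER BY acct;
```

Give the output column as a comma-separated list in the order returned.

acct=D20: country='FR' → inner[age_days < 3919] → G
acct=D33: country='BR' → inner[balance >= 29333] → M
acct=D39: country='UK' → outer ELSE → other
acct=D42: country='US' → outer ELSE → other
acct=D44: country='FR' → inner[age_days < 3589] → N
acct=D47: country='MX' → outer ELSE → other
acct=D49: country='UK' → outer ELSE → other
acct=D58: country='CA' → outer ELSE → other
acct=D60: country='BR' → inner[balance >= 29333] → M
acct=D70: country='UK' → outer ELSE → other

G, M, other, other, N, other, other, other, M, other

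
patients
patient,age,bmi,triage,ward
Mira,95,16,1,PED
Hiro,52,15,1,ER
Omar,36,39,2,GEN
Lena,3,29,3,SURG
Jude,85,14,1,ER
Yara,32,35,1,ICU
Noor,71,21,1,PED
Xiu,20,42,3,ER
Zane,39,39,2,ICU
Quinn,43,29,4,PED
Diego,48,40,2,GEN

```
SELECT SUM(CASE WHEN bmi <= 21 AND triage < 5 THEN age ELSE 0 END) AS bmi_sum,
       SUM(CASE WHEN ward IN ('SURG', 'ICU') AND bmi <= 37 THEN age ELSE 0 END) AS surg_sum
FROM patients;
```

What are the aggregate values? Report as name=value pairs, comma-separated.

[bmi_sum: bmi <= 21 AND triage < 5]
patient=Mira: ✓ → 95
patient=Hiro: ✓ → 52
patient=Omar: ✗
patient=Lena: ✗
patient=Jude: ✓ → 85
patient=Yara: ✗
patient=Noor: ✓ → 71
patient=Xiu: ✗
patient=Zane: ✗
patient=Quinn: ✗
patient=Diego: ✗
bmi_sum = 95 + 52 + 85 + 71 = 303
—
[surg_sum: ward IN ('SURG', 'ICU') AND bmi <= 37]
patient=Mira: ✗
patient=Hiro: ✗
patient=Omar: ✗
patient=Lena: ✓ → 3
patient=Jude: ✗
patient=Yara: ✓ → 32
patient=Noor: ✗
patient=Xiu: ✗
patient=Zane: ✗
patient=Quinn: ✗
patient=Diego: ✗
surg_sum = 3 + 32 = 35

bmi_sum=303, surg_sum=35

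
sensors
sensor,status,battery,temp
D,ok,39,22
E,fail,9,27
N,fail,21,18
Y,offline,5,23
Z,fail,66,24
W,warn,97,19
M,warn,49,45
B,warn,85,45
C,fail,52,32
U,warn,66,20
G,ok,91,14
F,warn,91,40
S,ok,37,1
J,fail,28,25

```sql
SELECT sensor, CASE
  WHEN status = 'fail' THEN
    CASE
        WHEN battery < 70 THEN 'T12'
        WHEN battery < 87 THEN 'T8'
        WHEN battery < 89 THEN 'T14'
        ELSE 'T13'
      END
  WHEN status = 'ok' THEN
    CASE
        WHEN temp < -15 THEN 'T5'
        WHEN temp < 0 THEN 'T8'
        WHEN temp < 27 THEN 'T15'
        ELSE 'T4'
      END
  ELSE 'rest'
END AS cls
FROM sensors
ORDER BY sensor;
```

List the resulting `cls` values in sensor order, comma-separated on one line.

sensor=B: status='warn' → outer ELSE → rest
sensor=C: status='fail' → inner[battery < 70] → T12
sensor=D: status='ok' → inner[temp < 27] → T15
sensor=E: status='fail' → inner[battery < 70] → T12
sensor=F: status='warn' → outer ELSE → rest
sensor=G: status='ok' → inner[temp < 27] → T15
sensor=J: status='fail' → inner[battery < 70] → T12
sensor=M: status='warn' → outer ELSE → rest
sensor=N: status='fail' → inner[battery < 70] → T12
sensor=S: status='ok' → inner[temp < 27] → T15
sensor=U: status='warn' → outer ELSE → rest
sensor=W: status='warn' → outer ELSE → rest
sensor=Y: status='offline' → outer ELSE → rest
sensor=Z: status='fail' → inner[battery < 70] → T12

rest, T12, T15, T12, rest, T15, T12, rest, T12, T15, rest, rest, rest, T12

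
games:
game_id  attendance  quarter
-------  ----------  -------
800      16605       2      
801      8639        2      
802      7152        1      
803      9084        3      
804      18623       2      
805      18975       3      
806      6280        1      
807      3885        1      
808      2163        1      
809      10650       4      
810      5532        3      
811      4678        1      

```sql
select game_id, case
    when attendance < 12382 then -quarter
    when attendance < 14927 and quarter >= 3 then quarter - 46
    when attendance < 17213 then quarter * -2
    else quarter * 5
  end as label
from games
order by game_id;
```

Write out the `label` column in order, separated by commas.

game_id=800: attendance < 17213 → -4
game_id=801: attendance < 12382 → -2
game_id=802: attendance < 12382 → -1
game_id=803: attendance < 12382 → -3
game_id=804: ELSE → 10
game_id=805: ELSE → 15
game_id=806: attendance < 12382 → -1
game_id=807: attendance < 12382 → -1
game_id=808: attendance < 12382 → -1
game_id=809: attendance < 12382 → -4
game_id=810: attendance < 12382 → -3
game_id=811: attendance < 12382 → -1

-4, -2, -1, -3, 10, 15, -1, -1, -1, -4, -3, -1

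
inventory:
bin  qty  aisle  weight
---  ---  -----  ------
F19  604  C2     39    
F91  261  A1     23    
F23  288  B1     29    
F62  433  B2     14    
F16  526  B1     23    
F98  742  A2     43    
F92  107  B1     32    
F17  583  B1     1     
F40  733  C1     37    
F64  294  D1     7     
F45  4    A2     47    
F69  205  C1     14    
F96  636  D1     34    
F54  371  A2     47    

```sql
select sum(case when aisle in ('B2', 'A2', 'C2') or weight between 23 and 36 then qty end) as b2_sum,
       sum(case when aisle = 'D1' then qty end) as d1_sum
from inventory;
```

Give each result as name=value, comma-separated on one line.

[b2_sum: aisle in ('B2', 'A2', 'C2') or weight between 23 and 36]
bin=F19: ✓ → 604
bin=F91: ✓ → 261
bin=F23: ✓ → 288
bin=F62: ✓ → 433
bin=F16: ✓ → 526
bin=F98: ✓ → 742
bin=F92: ✓ → 107
bin=F17: ✗
bin=F40: ✗
bin=F64: ✗
bin=F45: ✓ → 4
bin=F69: ✗
bin=F96: ✓ → 636
bin=F54: ✓ → 371
b2_sum = 604 + 261 + 288 + 433 + 526 + 742 + 107 + 4 + 636 + 371 = 3972
—
[d1_sum: aisle = 'D1']
bin=F19: ✗
bin=F91: ✗
bin=F23: ✗
bin=F62: ✗
bin=F16: ✗
bin=F98: ✗
bin=F92: ✗
bin=F17: ✗
bin=F40: ✗
bin=F64: ✓ → 294
bin=F45: ✗
bin=F69: ✗
bin=F96: ✓ → 636
bin=F54: ✗
d1_sum = 294 + 636 = 930

b2_sum=3972, d1_sum=930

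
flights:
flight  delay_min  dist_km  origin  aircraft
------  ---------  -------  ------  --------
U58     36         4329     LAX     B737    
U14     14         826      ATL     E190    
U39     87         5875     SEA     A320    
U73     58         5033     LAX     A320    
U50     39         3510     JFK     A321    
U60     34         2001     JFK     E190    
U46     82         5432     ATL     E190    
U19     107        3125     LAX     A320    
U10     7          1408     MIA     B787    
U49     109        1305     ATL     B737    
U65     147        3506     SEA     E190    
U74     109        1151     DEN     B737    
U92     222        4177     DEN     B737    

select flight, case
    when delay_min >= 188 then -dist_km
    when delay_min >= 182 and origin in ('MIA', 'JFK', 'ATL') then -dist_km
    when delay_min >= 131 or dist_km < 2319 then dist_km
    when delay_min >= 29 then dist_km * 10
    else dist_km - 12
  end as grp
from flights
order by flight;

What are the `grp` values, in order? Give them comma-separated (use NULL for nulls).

1408, 826, 31250, 58750, 54320, 1305, 35100, 43290, 2001, 3506, 50330, 1151, -4177

flight=U10: delay_min >= 131 or dist_km < 2319 → 1408
flight=U14: delay_min >= 131 or dist_km < 2319 → 826
flight=U19: delay_min >= 29 → 31250
flight=U39: delay_min >= 29 → 58750
flight=U46: delay_min >= 29 → 54320
flight=U49: delay_min >= 131 or dist_km < 2319 → 1305
flight=U50: delay_min >= 29 → 35100
flight=U58: delay_min >= 29 → 43290
flight=U60: delay_min >= 131 or dist_km < 2319 → 2001
flight=U65: delay_min >= 131 or dist_km < 2319 → 3506
flight=U73: delay_min >= 29 → 50330
flight=U74: delay_min >= 131 or dist_km < 2319 → 1151
flight=U92: delay_min >= 188 → -4177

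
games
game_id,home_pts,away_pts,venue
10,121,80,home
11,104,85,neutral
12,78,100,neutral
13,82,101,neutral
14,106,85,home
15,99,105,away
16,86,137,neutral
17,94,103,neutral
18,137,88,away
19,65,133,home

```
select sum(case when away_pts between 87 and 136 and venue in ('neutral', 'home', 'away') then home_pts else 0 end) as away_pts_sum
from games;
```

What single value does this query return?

game_id=10: ✗
game_id=11: ✗
game_id=12: ✓ → 78
game_id=13: ✓ → 82
game_id=14: ✗
game_id=15: ✓ → 99
game_id=16: ✗
game_id=17: ✓ → 94
game_id=18: ✓ → 137
game_id=19: ✓ → 65
away_pts_sum = 78 + 82 + 99 + 94 + 137 + 65 = 555

555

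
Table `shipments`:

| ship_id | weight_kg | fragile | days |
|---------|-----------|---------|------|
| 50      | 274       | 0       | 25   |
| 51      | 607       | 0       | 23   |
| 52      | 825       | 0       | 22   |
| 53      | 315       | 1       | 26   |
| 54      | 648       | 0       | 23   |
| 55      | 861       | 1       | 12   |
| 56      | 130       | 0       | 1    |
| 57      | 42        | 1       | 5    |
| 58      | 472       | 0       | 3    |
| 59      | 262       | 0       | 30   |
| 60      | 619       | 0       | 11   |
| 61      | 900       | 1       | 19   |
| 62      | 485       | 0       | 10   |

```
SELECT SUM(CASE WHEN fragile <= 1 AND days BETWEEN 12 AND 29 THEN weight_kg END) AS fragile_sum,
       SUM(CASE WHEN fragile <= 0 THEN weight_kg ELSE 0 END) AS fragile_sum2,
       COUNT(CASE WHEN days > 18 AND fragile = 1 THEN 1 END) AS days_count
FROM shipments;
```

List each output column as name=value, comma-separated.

fragile_sum=4430, fragile_sum2=4322, days_count=2

[fragile_sum: fragile <= 1 AND days BETWEEN 12 AND 29]
ship_id=50: ✓ → 274
ship_id=51: ✓ → 607
ship_id=52: ✓ → 825
ship_id=53: ✓ → 315
ship_id=54: ✓ → 648
ship_id=55: ✓ → 861
ship_id=56: ✗
ship_id=57: ✗
ship_id=58: ✗
ship_id=59: ✗
ship_id=60: ✗
ship_id=61: ✓ → 900
ship_id=62: ✗
fragile_sum = 274 + 607 + 825 + 315 + 648 + 861 + 900 = 4430
—
[fragile_sum2: fragile <= 0]
ship_id=50: ✓ → 274
ship_id=51: ✓ → 607
ship_id=52: ✓ → 825
ship_id=53: ✗
ship_id=54: ✓ → 648
ship_id=55: ✗
ship_id=56: ✓ → 130
ship_id=57: ✗
ship_id=58: ✓ → 472
ship_id=59: ✓ → 262
ship_id=60: ✓ → 619
ship_id=61: ✗
ship_id=62: ✓ → 485
fragile_sum2 = 274 + 607 + 825 + 648 + 130 + 472 + 262 + 619 + 485 = 4322
—
[days_count: days > 18 AND fragile = 1]
ship_id=50: ✗
ship_id=51: ✗
ship_id=52: ✗
ship_id=53: ✓ → 1
ship_id=54: ✗
ship_id=55: ✗
ship_id=56: ✗
ship_id=57: ✗
ship_id=58: ✗
ship_id=59: ✗
ship_id=60: ✗
ship_id=61: ✓ → 1
ship_id=62: ✗
days_count = COUNT(1, 1) = 2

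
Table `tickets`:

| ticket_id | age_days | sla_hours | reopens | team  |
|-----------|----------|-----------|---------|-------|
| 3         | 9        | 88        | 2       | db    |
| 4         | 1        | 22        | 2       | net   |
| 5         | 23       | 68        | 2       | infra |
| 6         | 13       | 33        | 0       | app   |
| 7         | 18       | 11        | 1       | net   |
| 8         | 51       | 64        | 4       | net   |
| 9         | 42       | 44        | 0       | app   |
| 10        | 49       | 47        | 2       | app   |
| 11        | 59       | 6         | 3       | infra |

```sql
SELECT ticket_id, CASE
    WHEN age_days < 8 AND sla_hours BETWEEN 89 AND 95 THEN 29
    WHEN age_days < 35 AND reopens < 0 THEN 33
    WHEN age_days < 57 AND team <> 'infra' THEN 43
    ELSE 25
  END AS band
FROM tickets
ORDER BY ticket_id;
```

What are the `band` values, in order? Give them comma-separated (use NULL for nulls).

43, 43, 25, 43, 43, 43, 43, 43, 25

ticket_id=3: age_days < 57 AND team <> 'infra' → 43
ticket_id=4: age_days < 57 AND team <> 'infra' → 43
ticket_id=5: ELSE → 25
ticket_id=6: age_days < 57 AND team <> 'infra' → 43
ticket_id=7: age_days < 57 AND team <> 'infra' → 43
ticket_id=8: age_days < 57 AND team <> 'infra' → 43
ticket_id=9: age_days < 57 AND team <> 'infra' → 43
ticket_id=10: age_days < 57 AND team <> 'infra' → 43
ticket_id=11: ELSE → 25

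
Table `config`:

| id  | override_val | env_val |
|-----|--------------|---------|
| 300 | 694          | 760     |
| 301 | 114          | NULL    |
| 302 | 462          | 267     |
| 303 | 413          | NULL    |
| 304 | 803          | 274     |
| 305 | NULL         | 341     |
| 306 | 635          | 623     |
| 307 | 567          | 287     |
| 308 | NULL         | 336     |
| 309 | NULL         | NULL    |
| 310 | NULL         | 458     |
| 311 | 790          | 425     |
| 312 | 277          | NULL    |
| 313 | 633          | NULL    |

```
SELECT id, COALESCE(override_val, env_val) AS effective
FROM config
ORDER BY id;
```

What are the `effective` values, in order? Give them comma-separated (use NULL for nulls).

694, 114, 462, 413, 803, 341, 635, 567, 336, NULL, 458, 790, 277, 633

id=300: override_val=694 → 694
id=301: override_val=114 → 114
id=302: override_val=462 → 462
id=303: override_val=413 → 413
id=304: override_val=803 → 803
id=305: override_val=NULL, env_val=341 → 341
id=306: override_val=635 → 635
id=307: override_val=567 → 567
id=308: override_val=NULL, env_val=336 → 336
id=309: override_val=NULL, env_val=NULL (all NULL) → NULL
id=310: override_val=NULL, env_val=458 → 458
id=311: override_val=790 → 790
id=312: override_val=277 → 277
id=313: override_val=633 → 633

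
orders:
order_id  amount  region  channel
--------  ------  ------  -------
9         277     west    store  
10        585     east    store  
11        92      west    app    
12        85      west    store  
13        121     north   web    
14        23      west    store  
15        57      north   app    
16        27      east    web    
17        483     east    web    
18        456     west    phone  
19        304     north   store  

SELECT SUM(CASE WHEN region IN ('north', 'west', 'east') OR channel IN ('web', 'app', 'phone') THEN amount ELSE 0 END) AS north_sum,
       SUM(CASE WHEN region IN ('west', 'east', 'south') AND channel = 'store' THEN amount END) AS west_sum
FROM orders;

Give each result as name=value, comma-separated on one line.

north_sum=2510, west_sum=970

[north_sum: region IN ('north', 'west', 'east') OR channel IN ('web', 'app', 'phone')]
order_id=9: ✓ → 277
order_id=10: ✓ → 585
order_id=11: ✓ → 92
order_id=12: ✓ → 85
order_id=13: ✓ → 121
order_id=14: ✓ → 23
order_id=15: ✓ → 57
order_id=16: ✓ → 27
order_id=17: ✓ → 483
order_id=18: ✓ → 456
order_id=19: ✓ → 304
north_sum = 277 + 585 + 92 + 85 + 121 + 23 + 57 + 27 + 483 + 456 + 304 = 2510
—
[west_sum: region IN ('west', 'east', 'south') AND channel = 'store']
order_id=9: ✓ → 277
order_id=10: ✓ → 585
order_id=11: ✗
order_id=12: ✓ → 85
order_id=13: ✗
order_id=14: ✓ → 23
order_id=15: ✗
order_id=16: ✗
order_id=17: ✗
order_id=18: ✗
order_id=19: ✗
west_sum = 277 + 585 + 85 + 23 = 970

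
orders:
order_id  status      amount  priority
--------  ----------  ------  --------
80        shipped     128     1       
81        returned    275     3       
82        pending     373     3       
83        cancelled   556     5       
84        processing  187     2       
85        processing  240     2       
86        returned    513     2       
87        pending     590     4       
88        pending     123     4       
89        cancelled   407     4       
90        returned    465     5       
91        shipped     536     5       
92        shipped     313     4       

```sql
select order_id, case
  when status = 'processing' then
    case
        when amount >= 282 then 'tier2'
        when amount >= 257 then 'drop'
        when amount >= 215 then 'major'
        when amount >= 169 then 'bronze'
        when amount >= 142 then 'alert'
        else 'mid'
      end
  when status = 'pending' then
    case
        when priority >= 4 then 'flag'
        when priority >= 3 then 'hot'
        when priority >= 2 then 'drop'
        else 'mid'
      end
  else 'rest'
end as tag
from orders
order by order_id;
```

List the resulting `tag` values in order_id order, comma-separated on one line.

order_id=80: status='shipped' → outer ELSE → rest
order_id=81: status='returned' → outer ELSE → rest
order_id=82: status='pending' → inner[priority >= 3] → hot
order_id=83: status='cancelled' → outer ELSE → rest
order_id=84: status='processing' → inner[amount >= 169] → bronze
order_id=85: status='processing' → inner[amount >= 215] → major
order_id=86: status='returned' → outer ELSE → rest
order_id=87: status='pending' → inner[priority >= 4] → flag
order_id=88: status='pending' → inner[priority >= 4] → flag
order_id=89: status='cancelled' → outer ELSE → rest
order_id=90: status='returned' → outer ELSE → rest
order_id=91: status='shipped' → outer ELSE → rest
order_id=92: status='shipped' → outer ELSE → rest

rest, rest, hot, rest, bronze, major, rest, flag, flag, rest, rest, rest, rest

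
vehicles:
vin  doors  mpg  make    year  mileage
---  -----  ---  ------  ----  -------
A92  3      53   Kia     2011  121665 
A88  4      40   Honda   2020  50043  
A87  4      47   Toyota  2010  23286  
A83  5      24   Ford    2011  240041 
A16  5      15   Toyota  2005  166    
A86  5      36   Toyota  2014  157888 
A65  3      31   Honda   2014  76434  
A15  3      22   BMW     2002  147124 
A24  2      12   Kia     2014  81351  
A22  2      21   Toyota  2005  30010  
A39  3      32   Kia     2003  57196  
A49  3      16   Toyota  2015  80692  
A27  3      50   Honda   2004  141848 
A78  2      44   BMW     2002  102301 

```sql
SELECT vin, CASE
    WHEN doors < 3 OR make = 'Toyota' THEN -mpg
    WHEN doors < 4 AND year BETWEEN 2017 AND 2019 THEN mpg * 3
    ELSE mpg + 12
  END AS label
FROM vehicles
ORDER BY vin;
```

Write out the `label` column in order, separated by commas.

34, -15, -21, -12, 62, 44, -16, 43, -44, 36, -36, -47, 52, 65

vin=A15: ELSE → 34
vin=A16: doors < 3 OR make = 'Toyota' → -15
vin=A22: doors < 3 OR make = 'Toyota' → -21
vin=A24: doors < 3 OR make = 'Toyota' → -12
vin=A27: ELSE → 62
vin=A39: ELSE → 44
vin=A49: doors < 3 OR make = 'Toyota' → -16
vin=A65: ELSE → 43
vin=A78: doors < 3 OR make = 'Toyota' → -44
vin=A83: ELSE → 36
vin=A86: doors < 3 OR make = 'Toyota' → -36
vin=A87: doors < 3 OR make = 'Toyota' → -47
vin=A88: ELSE → 52
vin=A92: ELSE → 65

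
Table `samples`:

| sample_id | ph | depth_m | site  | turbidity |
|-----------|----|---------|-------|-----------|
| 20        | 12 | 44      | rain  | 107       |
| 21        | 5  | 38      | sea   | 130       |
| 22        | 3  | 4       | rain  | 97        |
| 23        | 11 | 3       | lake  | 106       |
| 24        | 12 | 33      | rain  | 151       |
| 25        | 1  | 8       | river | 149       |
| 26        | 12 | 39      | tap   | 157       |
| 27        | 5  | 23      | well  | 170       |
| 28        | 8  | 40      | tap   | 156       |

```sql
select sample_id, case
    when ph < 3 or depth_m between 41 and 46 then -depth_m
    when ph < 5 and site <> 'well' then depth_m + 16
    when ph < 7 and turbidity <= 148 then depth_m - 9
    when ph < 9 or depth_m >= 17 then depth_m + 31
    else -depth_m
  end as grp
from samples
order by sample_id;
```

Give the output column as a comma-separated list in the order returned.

-44, 29, 20, -3, 64, -8, 70, 54, 71

sample_id=20: ph < 3 or depth_m between 41 and 46 → -44
sample_id=21: ph < 7 and turbidity <= 148 → 29
sample_id=22: ph < 5 and site <> 'well' → 20
sample_id=23: ELSE → -3
sample_id=24: ph < 9 or depth_m >= 17 → 64
sample_id=25: ph < 3 or depth_m between 41 and 46 → -8
sample_id=26: ph < 9 or depth_m >= 17 → 70
sample_id=27: ph < 9 or depth_m >= 17 → 54
sample_id=28: ph < 9 or depth_m >= 17 → 71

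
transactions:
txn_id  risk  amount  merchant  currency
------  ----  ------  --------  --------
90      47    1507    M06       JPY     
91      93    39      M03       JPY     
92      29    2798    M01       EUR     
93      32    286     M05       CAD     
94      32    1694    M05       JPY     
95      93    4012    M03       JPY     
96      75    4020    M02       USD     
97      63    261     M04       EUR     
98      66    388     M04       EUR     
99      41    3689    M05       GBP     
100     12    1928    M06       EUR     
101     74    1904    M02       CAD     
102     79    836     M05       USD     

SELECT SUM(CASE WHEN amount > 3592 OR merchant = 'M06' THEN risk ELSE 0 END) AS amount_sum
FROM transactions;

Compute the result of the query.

268

txn_id=90: ✓ → 47
txn_id=91: ✗
txn_id=92: ✗
txn_id=93: ✗
txn_id=94: ✗
txn_id=95: ✓ → 93
txn_id=96: ✓ → 75
txn_id=97: ✗
txn_id=98: ✗
txn_id=99: ✓ → 41
txn_id=100: ✓ → 12
txn_id=101: ✗
txn_id=102: ✗
amount_sum = 47 + 93 + 75 + 41 + 12 = 268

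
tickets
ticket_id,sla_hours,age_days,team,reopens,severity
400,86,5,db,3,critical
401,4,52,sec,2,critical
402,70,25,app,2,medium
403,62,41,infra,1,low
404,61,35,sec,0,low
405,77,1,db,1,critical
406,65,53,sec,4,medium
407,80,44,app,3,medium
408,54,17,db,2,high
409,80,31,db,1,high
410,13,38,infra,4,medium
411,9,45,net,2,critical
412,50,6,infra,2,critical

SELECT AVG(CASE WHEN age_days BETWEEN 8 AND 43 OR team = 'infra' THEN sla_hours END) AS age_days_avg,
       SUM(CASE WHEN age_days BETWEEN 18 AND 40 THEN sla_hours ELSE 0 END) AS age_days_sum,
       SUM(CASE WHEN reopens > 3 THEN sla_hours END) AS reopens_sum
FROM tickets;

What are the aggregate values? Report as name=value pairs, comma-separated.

age_days_avg=55.7142857143, age_days_sum=224, reopens_sum=78

[age_days_avg: age_days BETWEEN 8 AND 43 OR team = 'infra']
ticket_id=400: ✗
ticket_id=401: ✗
ticket_id=402: ✓ → 70
ticket_id=403: ✓ → 62
ticket_id=404: ✓ → 61
ticket_id=405: ✗
ticket_id=406: ✗
ticket_id=407: ✗
ticket_id=408: ✓ → 54
ticket_id=409: ✓ → 80
ticket_id=410: ✓ → 13
ticket_id=411: ✗
ticket_id=412: ✓ → 50
age_days_avg = (70 + 62 + 61 + 54 + 80 + 13 + 50) / 7 = 55.7142857143
—
[age_days_sum: age_days BETWEEN 18 AND 40]
ticket_id=400: ✗
ticket_id=401: ✗
ticket_id=402: ✓ → 70
ticket_id=403: ✗
ticket_id=404: ✓ → 61
ticket_id=405: ✗
ticket_id=406: ✗
ticket_id=407: ✗
ticket_id=408: ✗
ticket_id=409: ✓ → 80
ticket_id=410: ✓ → 13
ticket_id=411: ✗
ticket_id=412: ✗
age_days_sum = 70 + 61 + 80 + 13 = 224
—
[reopens_sum: reopens > 3]
ticket_id=400: ✗
ticket_id=401: ✗
ticket_id=402: ✗
ticket_id=403: ✗
ticket_id=404: ✗
ticket_id=405: ✗
ticket_id=406: ✓ → 65
ticket_id=407: ✗
ticket_id=408: ✗
ticket_id=409: ✗
ticket_id=410: ✓ → 13
ticket_id=411: ✗
ticket_id=412: ✗
reopens_sum = 65 + 13 = 78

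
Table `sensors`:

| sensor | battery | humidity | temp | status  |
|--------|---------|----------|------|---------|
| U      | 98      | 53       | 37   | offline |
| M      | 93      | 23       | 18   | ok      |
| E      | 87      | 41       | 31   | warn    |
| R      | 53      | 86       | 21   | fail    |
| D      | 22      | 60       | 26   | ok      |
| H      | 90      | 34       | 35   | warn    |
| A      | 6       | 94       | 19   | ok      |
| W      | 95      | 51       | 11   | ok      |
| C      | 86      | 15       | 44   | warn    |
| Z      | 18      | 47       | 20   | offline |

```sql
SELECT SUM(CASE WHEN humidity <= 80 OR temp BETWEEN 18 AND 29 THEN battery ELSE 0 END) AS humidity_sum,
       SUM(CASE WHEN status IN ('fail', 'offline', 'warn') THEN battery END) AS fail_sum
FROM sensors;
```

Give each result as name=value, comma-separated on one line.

humidity_sum=648, fail_sum=432

[humidity_sum: humidity <= 80 OR temp BETWEEN 18 AND 29]
sensor=U: ✓ → 98
sensor=M: ✓ → 93
sensor=E: ✓ → 87
sensor=R: ✓ → 53
sensor=D: ✓ → 22
sensor=H: ✓ → 90
sensor=A: ✓ → 6
sensor=W: ✓ → 95
sensor=C: ✓ → 86
sensor=Z: ✓ → 18
humidity_sum = 98 + 93 + 87 + 53 + 22 + 90 + 6 + 95 + 86 + 18 = 648
—
[fail_sum: status IN ('fail', 'offline', 'warn')]
sensor=U: ✓ → 98
sensor=M: ✗
sensor=E: ✓ → 87
sensor=R: ✓ → 53
sensor=D: ✗
sensor=H: ✓ → 90
sensor=A: ✗
sensor=W: ✗
sensor=C: ✓ → 86
sensor=Z: ✓ → 18
fail_sum = 98 + 87 + 53 + 90 + 86 + 18 = 432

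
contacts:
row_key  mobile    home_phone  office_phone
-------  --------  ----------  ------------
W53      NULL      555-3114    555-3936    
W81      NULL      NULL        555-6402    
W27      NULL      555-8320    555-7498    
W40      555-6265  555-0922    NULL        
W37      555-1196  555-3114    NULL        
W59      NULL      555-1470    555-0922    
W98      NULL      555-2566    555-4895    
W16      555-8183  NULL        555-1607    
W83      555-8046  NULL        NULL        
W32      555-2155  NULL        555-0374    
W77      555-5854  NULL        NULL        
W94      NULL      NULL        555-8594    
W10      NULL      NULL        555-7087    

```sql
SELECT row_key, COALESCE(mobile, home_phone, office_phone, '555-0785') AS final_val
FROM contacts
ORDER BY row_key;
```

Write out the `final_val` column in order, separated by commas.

row_key=W10: mobile=NULL, home_phone=NULL, office_phone=555-7087 → 555-7087
row_key=W16: mobile=555-8183 → 555-8183
row_key=W27: mobile=NULL, home_phone=555-8320 → 555-8320
row_key=W32: mobile=555-2155 → 555-2155
row_key=W37: mobile=555-1196 → 555-1196
row_key=W40: mobile=555-6265 → 555-6265
row_key=W53: mobile=NULL, home_phone=555-3114 → 555-3114
row_key=W59: mobile=NULL, home_phone=555-1470 → 555-1470
row_key=W77: mobile=555-5854 → 555-5854
row_key=W81: mobile=NULL, home_phone=NULL, office_phone=555-6402 → 555-6402
row_key=W83: mobile=555-8046 → 555-8046
row_key=W94: mobile=NULL, home_phone=NULL, office_phone=555-8594 → 555-8594
row_key=W98: mobile=NULL, home_phone=555-2566 → 555-2566

555-7087, 555-8183, 555-8320, 555-2155, 555-1196, 555-6265, 555-3114, 555-1470, 555-5854, 555-6402, 555-8046, 555-8594, 555-2566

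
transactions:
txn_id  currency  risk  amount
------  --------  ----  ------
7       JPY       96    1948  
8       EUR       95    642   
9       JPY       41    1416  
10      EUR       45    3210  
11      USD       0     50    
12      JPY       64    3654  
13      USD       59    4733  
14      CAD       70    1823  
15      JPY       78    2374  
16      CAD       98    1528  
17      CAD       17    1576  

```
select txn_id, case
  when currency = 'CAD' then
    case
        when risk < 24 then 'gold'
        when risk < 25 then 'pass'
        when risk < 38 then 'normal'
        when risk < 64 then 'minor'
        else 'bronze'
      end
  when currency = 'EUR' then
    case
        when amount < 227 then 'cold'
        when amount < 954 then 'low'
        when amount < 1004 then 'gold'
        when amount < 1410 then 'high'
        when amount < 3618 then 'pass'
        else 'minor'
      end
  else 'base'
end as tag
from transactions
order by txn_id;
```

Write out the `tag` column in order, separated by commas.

base, low, base, pass, base, base, base, bronze, base, bronze, gold

txn_id=7: currency='JPY' → outer ELSE → base
txn_id=8: currency='EUR' → inner[amount < 954] → low
txn_id=9: currency='JPY' → outer ELSE → base
txn_id=10: currency='EUR' → inner[amount < 3618] → pass
txn_id=11: currency='USD' → outer ELSE → base
txn_id=12: currency='JPY' → outer ELSE → base
txn_id=13: currency='USD' → outer ELSE → base
txn_id=14: currency='CAD' → inner[ELSE] → bronze
txn_id=15: currency='JPY' → outer ELSE → base
txn_id=16: currency='CAD' → inner[ELSE] → bronze
txn_id=17: currency='CAD' → inner[risk < 24] → gold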